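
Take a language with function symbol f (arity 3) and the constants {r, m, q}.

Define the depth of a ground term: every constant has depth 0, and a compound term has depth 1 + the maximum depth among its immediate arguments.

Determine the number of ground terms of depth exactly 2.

26973

Let N_k count ground terms of depth at most k. Each non-constant term of depth ≤ k is some function symbol applied to depth-≤(k−1) arguments, giving N_k = 3 + N_{k-1}^3.
N_0 = 3
N_1 = 3 + 3^3 = 30
N_2 = 3 + 30^3 = 27003
Terms of depth exactly 2: N_2 − N_1 = 27003 − 30 = 26973.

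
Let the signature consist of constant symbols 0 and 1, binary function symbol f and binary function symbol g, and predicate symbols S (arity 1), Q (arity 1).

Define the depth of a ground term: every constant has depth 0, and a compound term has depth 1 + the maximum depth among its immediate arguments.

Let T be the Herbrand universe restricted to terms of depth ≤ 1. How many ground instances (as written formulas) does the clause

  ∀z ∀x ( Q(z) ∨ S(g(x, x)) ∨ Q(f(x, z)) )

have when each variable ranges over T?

Ground terms of depth ≤ 1:
  Let N_k = |{terms of depth ≤ k}|. Then N_0 = 2 and N_k = 2 + N_{k-1}^2 + N_{k-1}^2 for k ≥ 1 (one summand per function symbol, arity giving the exponent).
  N_0 = 2
  N_1 = 2 + 2^2 + 2^2 = 10
So there are 10 ground terms available for substitution.
There are 2 variables to instantiate (z, x), each occurring in at least one literal, so different choices give different ground instances.
Number of ground instances = 10^2 = 100.

100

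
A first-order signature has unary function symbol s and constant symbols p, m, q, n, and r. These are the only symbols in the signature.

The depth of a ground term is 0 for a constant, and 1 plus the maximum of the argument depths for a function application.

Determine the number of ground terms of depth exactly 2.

5

Let N_k = |{terms of depth ≤ k}|. Then N_0 = 5 and N_k = 5 + N_{k-1} for k ≥ 1 (one summand per function symbol, arity giving the exponent).
N_0 = 5
N_1 = 5 + 5 = 10
N_2 = 5 + 10 = 15
Terms of depth exactly 2: N_2 − N_1 = 15 − 10 = 5.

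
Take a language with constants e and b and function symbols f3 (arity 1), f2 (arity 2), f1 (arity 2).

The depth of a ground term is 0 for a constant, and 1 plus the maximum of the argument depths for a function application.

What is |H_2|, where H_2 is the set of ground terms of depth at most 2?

Write N_k for the number of ground terms of depth ≤ k. A term of depth ≤ k is either a constant or a function symbol applied to arguments of depth ≤ k−1, so N_k = 2 + N_{k-1} + N_{k-1}^2 + N_{k-1}^2.
N_0 = 2
N_1 = 2 + 2 + 2^2 + 2^2 = 12
N_2 = 2 + 12 + 12^2 + 12^2 = 302

302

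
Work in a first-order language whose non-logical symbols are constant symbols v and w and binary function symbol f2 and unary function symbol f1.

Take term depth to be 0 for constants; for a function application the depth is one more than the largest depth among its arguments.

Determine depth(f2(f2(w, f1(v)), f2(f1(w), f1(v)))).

3

depth(f1(v)) = 1 + depth(v) = 1 + 0 = 1
depth(f2(w, f1(v))) = 1 + max(0, 1) = 2
depth(f1(w)) = 1 + depth(w) = 1 + 0 = 1
depth(f2(f1(w), f1(v))) = 1 + max(1, 1) = 2
depth(f2(f2(w, f1(v)), f2(f1(w), f1(v)))) = 1 + max(2, 2) = 3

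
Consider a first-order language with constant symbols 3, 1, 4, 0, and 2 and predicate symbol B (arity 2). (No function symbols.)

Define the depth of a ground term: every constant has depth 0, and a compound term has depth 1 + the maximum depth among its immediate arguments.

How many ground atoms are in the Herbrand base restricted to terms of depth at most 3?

25

First count ground terms of depth ≤ 3.
With no function symbols every ground term is a constant, so there are exactly 5 ground terms at every depth bound.
N_0 = 5
N_1 = 5
N_2 = 5
N_3 = 5
Explicitly: 3, 1, 4, 0, 2.
So |H| = 5.
A ground atom is a predicate applied to a tuple of terms from H, so the count is the sum over predicates of |H|^arity:
  B: 5^2 = 25
Total ground atoms: 25.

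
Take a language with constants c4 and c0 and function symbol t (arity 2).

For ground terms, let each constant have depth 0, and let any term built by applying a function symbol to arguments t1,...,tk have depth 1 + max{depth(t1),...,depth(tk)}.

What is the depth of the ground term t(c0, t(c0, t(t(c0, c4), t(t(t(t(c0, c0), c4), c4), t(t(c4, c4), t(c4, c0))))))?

depth(t(c0, c4)) = 1 + max(0, 0) = 1
depth(t(c0, c0)) = 1 + max(0, 0) = 1
depth(t(t(c0, c0), c4)) = 1 + max(1, 0) = 2
depth(t(t(t(c0, c0), c4), c4)) = 1 + max(2, 0) = 3
depth(t(c4, c4)) = 1 + max(0, 0) = 1
depth(t(c4, c0)) = 1 + max(0, 0) = 1
depth(t(t(c4, c4), t(c4, c0))) = 1 + max(1, 1) = 2
depth(t(t(t(t(c0, c0), c4), c4), t(t(c4, c4), t(c4, c0)))) = 1 + max(3, 2) = 4
depth(t(t(c0, c4), t(t(t(t(c0, c0), c4), c4), t(t(c4, c4), t(c4, c0))))) = 1 + max(1, 4) = 5
depth(t(c0, t(t(c0, c4), t(t(t(t(c0, c0), c4), c4), t(t(c4, c4), t(c4, c0)))))) = 1 + max(0, 5) = 6
depth(t(c0, t(c0, t(t(c0, c4), t(t(t(t(c0, c0), c4), c4), t(t(c4, c4), t(c4, c0))))))) = 1 + max(0, 6) = 7

7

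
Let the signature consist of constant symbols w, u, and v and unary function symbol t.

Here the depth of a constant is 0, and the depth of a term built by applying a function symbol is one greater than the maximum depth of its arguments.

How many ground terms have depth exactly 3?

3

Let N_k count ground terms of depth at most k. Each non-constant term of depth ≤ k is some function symbol applied to depth-≤(k−1) arguments, giving N_k = 3 + N_{k-1}.
N_0 = 3
N_1 = 3 + 3 = 6
N_2 = 3 + 6 = 9
N_3 = 3 + 9 = 12
Terms of depth exactly 3: N_3 − N_2 = 12 − 9 = 3.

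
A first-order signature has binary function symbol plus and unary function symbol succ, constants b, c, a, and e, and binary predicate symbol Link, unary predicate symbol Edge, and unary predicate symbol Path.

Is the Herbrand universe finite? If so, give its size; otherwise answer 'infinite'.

The signature has at least one function symbol (plus, arity 2) and at least one constant (b).
Iterating plus gives infinitely many distinct ground terms: b, plus(b, b), plus(plus(b, b), plus(b, b)), ...
So the Herbrand universe is infinite.

infinite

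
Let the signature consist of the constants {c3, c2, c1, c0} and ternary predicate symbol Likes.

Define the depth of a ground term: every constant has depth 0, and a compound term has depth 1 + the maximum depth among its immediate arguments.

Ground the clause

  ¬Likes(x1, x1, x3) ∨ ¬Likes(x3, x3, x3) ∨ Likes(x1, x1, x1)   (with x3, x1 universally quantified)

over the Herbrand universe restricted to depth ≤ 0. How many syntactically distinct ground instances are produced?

16

Ground terms of depth ≤ 0:
  With no function symbols every ground term is a constant, so there are exactly 4 ground terms at every depth bound.
  N_0 = 4
  Explicitly: c3, c2, c1, c0.
So there are 4 ground terms available for substitution.
Each of x3, x1 ranges independently over the available ground terms, and distinct assignments produce distinct instances.
Number of ground instances = 4^2 = 16.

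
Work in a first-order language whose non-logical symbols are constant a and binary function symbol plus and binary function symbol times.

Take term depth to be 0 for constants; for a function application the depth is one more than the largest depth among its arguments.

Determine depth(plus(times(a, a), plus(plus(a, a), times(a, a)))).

depth(times(a, a)) = 1 + max(0, 0) = 1
depth(plus(a, a)) = 1 + max(0, 0) = 1
depth(plus(plus(a, a), times(a, a))) = 1 + max(1, 1) = 2
depth(plus(times(a, a), plus(plus(a, a), times(a, a)))) = 1 + max(1, 2) = 3

3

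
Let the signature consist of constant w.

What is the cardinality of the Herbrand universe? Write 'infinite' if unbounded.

1

There are no function symbols, so the only ground term is the single constant.
The Herbrand universe is {w}, finite with 1 element.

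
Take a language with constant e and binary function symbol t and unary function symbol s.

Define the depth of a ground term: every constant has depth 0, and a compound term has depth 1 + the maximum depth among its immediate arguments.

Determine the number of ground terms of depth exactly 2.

10

Let N_k count ground terms of depth at most k. Each non-constant term of depth ≤ k is some function symbol applied to depth-≤(k−1) arguments, giving N_k = 1 + N_{k-1}^2 + N_{k-1}.
N_0 = 1
N_1 = 1 + 1^2 + 1 = 3
N_2 = 1 + 3^2 + 3 = 13
Terms of depth exactly 2: N_2 − N_1 = 13 − 3 = 10.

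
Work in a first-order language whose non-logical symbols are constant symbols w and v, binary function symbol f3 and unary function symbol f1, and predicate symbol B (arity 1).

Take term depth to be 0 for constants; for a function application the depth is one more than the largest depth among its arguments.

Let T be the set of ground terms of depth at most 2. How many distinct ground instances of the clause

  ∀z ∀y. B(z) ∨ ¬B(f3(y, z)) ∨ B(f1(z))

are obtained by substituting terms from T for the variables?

Ground terms of depth ≤ 2:
  Let N_k = |{terms of depth ≤ k}|. Then N_0 = 2 and N_k = 2 + N_{k-1}^2 + N_{k-1} for k ≥ 1 (one summand per function symbol, arity giving the exponent).
  N_0 = 2
  N_1 = 2 + 2^2 + 2 = 8
  N_2 = 2 + 8^2 + 8 = 74
So there are 74 ground terms available for substitution.
The body mentions every one of the 2 quantified variables; since ground terms form a free algebra, no two substitutions collapse to the same formula.
Number of ground instances = 74^2 = 5476.

5476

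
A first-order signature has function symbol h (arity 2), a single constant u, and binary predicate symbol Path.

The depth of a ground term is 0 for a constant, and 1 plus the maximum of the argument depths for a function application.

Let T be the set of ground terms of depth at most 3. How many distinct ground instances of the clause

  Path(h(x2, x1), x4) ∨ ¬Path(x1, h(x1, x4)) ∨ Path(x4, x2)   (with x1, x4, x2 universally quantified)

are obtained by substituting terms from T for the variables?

17576

Ground terms of depth ≤ 3:
  If N_k denotes the number of depth-≤k ground terms, the 1 constant gives N_0 = 1, and each function symbol of arity r contributes N_{k-1}^r new terms at level k: N_k = 1 + N_{k-1}^2.
  N_0 = 1
  N_1 = 1 + 1^2 = 2
  N_2 = 1 + 2^2 = 5
  N_3 = 1 + 5^2 = 26
So there are 26 ground terms available for substitution.
There are 3 variables to instantiate (x1, x4, x2), each occurring in at least one literal, so different choices give different ground instances.
Number of ground instances = 26^3 = 17576.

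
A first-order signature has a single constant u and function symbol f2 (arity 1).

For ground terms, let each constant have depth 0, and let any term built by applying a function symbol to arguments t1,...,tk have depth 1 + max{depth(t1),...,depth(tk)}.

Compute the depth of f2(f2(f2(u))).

depth(f2(u)) = 1 + depth(u) = 1 + 0 = 1
depth(f2(f2(u))) = 1 + depth(f2(u)) = 1 + 1 = 2
depth(f2(f2(f2(u)))) = 1 + depth(f2(f2(u))) = 1 + 2 = 3

3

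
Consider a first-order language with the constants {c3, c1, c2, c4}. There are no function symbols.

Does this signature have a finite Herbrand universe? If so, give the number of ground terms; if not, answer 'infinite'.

There are no function symbols, so every ground term is one of the 4 constants.
The Herbrand universe is {c3, c1, c2, c4}, which is finite with 4 elements.

4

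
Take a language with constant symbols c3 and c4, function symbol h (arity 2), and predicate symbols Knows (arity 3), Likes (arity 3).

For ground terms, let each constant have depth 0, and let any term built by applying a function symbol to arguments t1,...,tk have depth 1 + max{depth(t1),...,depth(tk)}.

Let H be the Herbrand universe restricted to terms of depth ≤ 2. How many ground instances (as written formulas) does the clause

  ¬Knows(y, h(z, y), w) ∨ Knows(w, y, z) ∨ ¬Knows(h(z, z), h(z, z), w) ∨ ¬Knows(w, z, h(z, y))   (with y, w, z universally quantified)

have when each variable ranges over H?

54872

Ground terms of depth ≤ 2:
  Count level by level. With function symbols h/2, the terms of depth ≤ k are the 2 constants together with each function applied to depth-≤(k−1) tuples, so N_k = 2 + N_{k-1}^2.
  N_0 = 2
  N_1 = 2 + 2^2 = 6
  N_2 = 2 + 6^2 = 38
So there are 38 ground terms available for substitution.
The body mentions every one of the 3 quantified variables; since ground terms form a free algebra, no two substitutions collapse to the same formula.
Number of ground instances = 38^3 = 54872.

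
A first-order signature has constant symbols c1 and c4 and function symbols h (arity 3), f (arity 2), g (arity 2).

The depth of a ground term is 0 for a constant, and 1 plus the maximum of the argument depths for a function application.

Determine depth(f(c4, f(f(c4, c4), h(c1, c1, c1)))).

3

depth(f(c4, c4)) = 1 + max(0, 0) = 1
depth(h(c1, c1, c1)) = 1 + max(0, 0, 0) = 1
depth(f(f(c4, c4), h(c1, c1, c1))) = 1 + max(1, 1) = 2
depth(f(c4, f(f(c4, c4), h(c1, c1, c1)))) = 1 + max(0, 2) = 3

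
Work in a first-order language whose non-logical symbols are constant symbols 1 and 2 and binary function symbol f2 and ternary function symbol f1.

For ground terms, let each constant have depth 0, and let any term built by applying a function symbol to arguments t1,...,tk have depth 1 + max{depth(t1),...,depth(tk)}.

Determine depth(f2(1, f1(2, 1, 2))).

2

depth(f1(2, 1, 2)) = 1 + max(0, 0, 0) = 1
depth(f2(1, f1(2, 1, 2))) = 1 + max(0, 1) = 2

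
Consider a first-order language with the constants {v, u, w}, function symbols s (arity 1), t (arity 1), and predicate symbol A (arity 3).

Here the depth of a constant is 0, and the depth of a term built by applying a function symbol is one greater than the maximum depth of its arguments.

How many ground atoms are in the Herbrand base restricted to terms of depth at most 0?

First count ground terms of depth ≤ 0.
Count level by level. With function symbols s/1, t/1, the terms of depth ≤ k are the 3 constants together with each function applied to depth-≤(k−1) tuples, so N_k = 3 + N_{k-1} + N_{k-1}.
N_0 = 3
Explicitly: v, u, w.
So |H| = 3.
Each predicate of arity r yields |H|^r ground atoms (one per choice of an r-tuple from H):
  A: 3^3 = 27
Total ground atoms: 27.

27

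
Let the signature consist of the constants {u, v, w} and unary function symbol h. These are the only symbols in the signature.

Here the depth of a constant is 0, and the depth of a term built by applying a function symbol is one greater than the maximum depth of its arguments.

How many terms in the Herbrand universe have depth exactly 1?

3

If N_k denotes the number of depth-≤k ground terms, the 3 constants give N_0 = 3, and each function symbol of arity r contributes N_{k-1}^r new terms at level k: N_k = 3 + N_{k-1}.
N_0 = 3
N_1 = 3 + 3 = 6
Terms of depth exactly 1: N_1 − N_0 = 6 − 3 = 3.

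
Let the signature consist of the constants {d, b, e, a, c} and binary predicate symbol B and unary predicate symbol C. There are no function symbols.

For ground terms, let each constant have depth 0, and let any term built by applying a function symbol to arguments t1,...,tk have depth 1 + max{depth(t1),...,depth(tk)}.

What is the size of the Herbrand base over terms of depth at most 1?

30

First count ground terms of depth ≤ 1.
With no function symbols every ground term is a constant, so there are exactly 5 ground terms at every depth bound.
N_0 = 5
N_1 = 5
So |H| = 5.
Each predicate of arity r yields |H|^r ground atoms (one per choice of an r-tuple from H):
  B: 5^2 = 25;  C: 5
Total ground atoms: 25 + 5 = 30.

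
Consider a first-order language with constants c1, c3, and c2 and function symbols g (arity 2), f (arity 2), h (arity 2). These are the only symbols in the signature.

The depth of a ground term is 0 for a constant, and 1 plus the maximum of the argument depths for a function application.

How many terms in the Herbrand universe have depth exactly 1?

27

Write N_k for the number of ground terms of depth ≤ k. A term of depth ≤ k is either a constant or a function symbol applied to arguments of depth ≤ k−1, so N_k = 3 + N_{k-1}^2 + N_{k-1}^2 + N_{k-1}^2.
N_0 = 3
N_1 = 3 + 3^2 + 3^2 + 3^2 = 30
Terms of depth exactly 1: N_1 − N_0 = 30 − 3 = 27.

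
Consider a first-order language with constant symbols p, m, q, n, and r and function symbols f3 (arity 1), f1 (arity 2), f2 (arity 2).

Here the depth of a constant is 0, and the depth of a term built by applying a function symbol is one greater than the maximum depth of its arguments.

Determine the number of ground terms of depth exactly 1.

55

Let N_k = |{terms of depth ≤ k}|. Then N_0 = 5 and N_k = 5 + N_{k-1} + N_{k-1}^2 + N_{k-1}^2 for k ≥ 1 (one summand per function symbol, arity giving the exponent).
N_0 = 5
N_1 = 5 + 5 + 5^2 + 5^2 = 60
Terms of depth exactly 1: N_1 − N_0 = 60 − 5 = 55.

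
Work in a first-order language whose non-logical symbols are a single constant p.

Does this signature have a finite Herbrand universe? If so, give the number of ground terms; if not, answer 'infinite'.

1

There are no function symbols, so the only ground term is the single constant.
The Herbrand universe is {p}, finite with 1 element.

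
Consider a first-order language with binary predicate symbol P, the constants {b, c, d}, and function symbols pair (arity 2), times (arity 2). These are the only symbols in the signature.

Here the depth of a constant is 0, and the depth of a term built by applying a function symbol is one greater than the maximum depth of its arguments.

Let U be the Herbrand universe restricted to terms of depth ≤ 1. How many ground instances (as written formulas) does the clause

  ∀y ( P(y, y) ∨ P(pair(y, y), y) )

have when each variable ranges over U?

Ground terms of depth ≤ 1:
  Let N_k count ground terms of depth at most k. Each non-constant term of depth ≤ k is some function symbol applied to depth-≤(k−1) arguments, giving N_k = 3 + N_{k-1}^2 + N_{k-1}^2.
  N_0 = 3
  N_1 = 3 + 3^2 + 3^2 = 21
So there are 21 ground terms available for substitution.
The variable y ranges independently over the available ground terms, and distinct assignments produce distinct instances.
Number of ground instances = 21.

21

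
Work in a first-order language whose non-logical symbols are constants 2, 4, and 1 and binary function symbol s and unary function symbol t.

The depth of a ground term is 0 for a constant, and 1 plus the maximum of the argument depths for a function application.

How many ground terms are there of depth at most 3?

Write N_k for the number of ground terms of depth ≤ k. A term of depth ≤ k is either a constant or a function symbol applied to arguments of depth ≤ k−1, so N_k = 3 + N_{k-1}^2 + N_{k-1}.
N_0 = 3
N_1 = 3 + 3^2 + 3 = 15
N_2 = 3 + 15^2 + 15 = 243
N_3 = 3 + 243^2 + 243 = 59295

59295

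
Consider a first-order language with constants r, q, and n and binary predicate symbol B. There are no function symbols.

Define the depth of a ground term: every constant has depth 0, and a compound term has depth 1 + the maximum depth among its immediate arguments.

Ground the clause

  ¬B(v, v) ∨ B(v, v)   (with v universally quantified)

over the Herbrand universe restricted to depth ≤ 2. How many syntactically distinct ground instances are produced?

Ground terms of depth ≤ 2:
  With no function symbols every ground term is a constant, so there are exactly 3 ground terms at every depth bound.
  N_0 = 3
  N_1 = 3
  N_2 = 3
So there are 3 ground terms available for substitution.
There is 1 variable to instantiate (v),  occurring in at least one literal, so different choices give different ground instances.
Number of ground instances = 3.

3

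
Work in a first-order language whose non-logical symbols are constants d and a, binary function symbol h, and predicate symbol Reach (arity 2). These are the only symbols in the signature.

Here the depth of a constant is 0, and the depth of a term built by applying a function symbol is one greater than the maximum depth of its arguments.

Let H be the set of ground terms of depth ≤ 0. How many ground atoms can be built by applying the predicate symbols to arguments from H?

First count ground terms of depth ≤ 0.
Write N_k for the number of ground terms of depth ≤ k. A term of depth ≤ k is either a constant or a function symbol applied to arguments of depth ≤ k−1, so N_k = 2 + N_{k-1}^2.
N_0 = 2
So |H| = 2.
For each predicate symbol, the number of ground atoms is |H| raised to its arity; summing:
  Reach: 2^2 = 4
Total ground atoms: 4.

4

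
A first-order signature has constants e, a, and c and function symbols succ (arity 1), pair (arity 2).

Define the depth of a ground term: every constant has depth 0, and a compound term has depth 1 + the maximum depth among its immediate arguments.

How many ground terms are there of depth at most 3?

If N_k denotes the number of depth-≤k ground terms, the 3 constants give N_0 = 3, and each function symbol of arity r contributes N_{k-1}^r new terms at level k: N_k = 3 + N_{k-1} + N_{k-1}^2.
N_0 = 3
N_1 = 3 + 3 + 3^2 = 15
N_2 = 3 + 15 + 15^2 = 243
N_3 = 3 + 243 + 243^2 = 59295

59295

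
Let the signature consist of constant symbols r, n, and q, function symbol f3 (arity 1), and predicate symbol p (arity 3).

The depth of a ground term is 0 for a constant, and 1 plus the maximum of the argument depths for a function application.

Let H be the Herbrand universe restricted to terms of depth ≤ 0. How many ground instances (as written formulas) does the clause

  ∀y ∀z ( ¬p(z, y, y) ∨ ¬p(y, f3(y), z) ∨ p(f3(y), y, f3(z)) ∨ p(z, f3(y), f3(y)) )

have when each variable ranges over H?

Ground terms of depth ≤ 0:
  Let N_k count ground terms of depth at most k. Each non-constant term of depth ≤ k is some function symbol applied to depth-≤(k−1) arguments, giving N_k = 3 + N_{k-1}.
  N_0 = 3
  Explicitly: r, n, q.
So there are 3 ground terms available for substitution.
The body mentions every one of the 2 quantified variables; since ground terms form a free algebra, no two substitutions collapse to the same formula.
Number of ground instances = 3^2 = 9.

9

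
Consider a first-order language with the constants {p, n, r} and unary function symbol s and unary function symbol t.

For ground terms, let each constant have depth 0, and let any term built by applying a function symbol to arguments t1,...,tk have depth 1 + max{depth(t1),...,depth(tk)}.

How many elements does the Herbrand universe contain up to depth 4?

93

If N_k denotes the number of depth-≤k ground terms, the 3 constants give N_0 = 3, and each function symbol of arity r contributes N_{k-1}^r new terms at level k: N_k = 3 + N_{k-1} + N_{k-1}.
N_0 = 3
N_1 = 3 + 3 + 3 = 9
N_2 = 3 + 9 + 9 = 21
N_3 = 3 + 21 + 21 = 45
N_4 = 3 + 45 + 45 = 93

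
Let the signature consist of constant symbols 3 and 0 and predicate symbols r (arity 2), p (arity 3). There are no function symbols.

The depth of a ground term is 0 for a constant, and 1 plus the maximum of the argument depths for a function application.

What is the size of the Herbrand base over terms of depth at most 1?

12

First count ground terms of depth ≤ 1.
With no function symbols every ground term is a constant, so there are exactly 2 ground terms at every depth bound.
N_0 = 2
N_1 = 2
So |H| = 2.
Each predicate of arity r yields |H|^r ground atoms (one per choice of an r-tuple from H):
  r: 2^2 = 4;  p: 2^3 = 8
Total ground atoms: 4 + 8 = 12.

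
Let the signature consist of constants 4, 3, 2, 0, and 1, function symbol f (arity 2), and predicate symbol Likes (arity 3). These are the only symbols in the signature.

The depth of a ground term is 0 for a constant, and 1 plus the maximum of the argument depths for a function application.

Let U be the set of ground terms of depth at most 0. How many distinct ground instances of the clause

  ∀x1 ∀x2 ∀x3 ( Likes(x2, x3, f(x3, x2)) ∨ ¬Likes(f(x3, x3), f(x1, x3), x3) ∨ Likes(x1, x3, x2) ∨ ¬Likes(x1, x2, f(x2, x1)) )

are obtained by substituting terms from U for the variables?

Ground terms of depth ≤ 0:
  Write N_k for the number of ground terms of depth ≤ k. A term of depth ≤ k is either a constant or a function symbol applied to arguments of depth ≤ k−1, so N_k = 5 + N_{k-1}^2.
  N_0 = 5
  Explicitly: 4, 3, 2, 0, 1.
So there are 5 ground terms available for substitution.
Each of x1, x2, x3 ranges independently over the available ground terms, and distinct assignments produce distinct instances.
Number of ground instances = 5^3 = 125.

125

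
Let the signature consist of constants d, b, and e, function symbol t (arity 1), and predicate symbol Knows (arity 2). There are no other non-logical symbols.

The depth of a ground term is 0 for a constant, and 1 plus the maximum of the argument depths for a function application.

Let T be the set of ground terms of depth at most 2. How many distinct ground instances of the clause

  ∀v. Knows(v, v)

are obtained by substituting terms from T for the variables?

9

Ground terms of depth ≤ 2:
  Let N_k count ground terms of depth at most k. Each non-constant term of depth ≤ k is some function symbol applied to depth-≤(k−1) arguments, giving N_k = 3 + N_{k-1}.
  N_0 = 3
  N_1 = 3 + 3 = 6
  N_2 = 3 + 6 = 9
  Explicitly: d, b, e, t(d), t(b), t(e), t(t(d)), t(t(b)), t(t(e)).
So there are 9 ground terms available for substitution.
The variable v ranges independently over the available ground terms, and distinct assignments produce distinct instances.
Number of ground instances = 9.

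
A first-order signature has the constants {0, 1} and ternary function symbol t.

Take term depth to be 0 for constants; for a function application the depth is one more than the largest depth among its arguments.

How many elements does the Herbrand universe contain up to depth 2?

1002

Let N_k count ground terms of depth at most k. Each non-constant term of depth ≤ k is some function symbol applied to depth-≤(k−1) arguments, giving N_k = 2 + N_{k-1}^3.
N_0 = 2
N_1 = 2 + 2^3 = 10
N_2 = 2 + 10^3 = 1002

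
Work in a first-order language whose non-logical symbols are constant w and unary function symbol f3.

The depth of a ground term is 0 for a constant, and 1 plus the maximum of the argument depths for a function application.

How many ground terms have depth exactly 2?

If N_k denotes the number of depth-≤k ground terms, the 1 constant gives N_0 = 1, and each function symbol of arity r contributes N_{k-1}^r new terms at level k: N_k = 1 + N_{k-1}.
N_0 = 1
N_1 = 1 + 1 = 2
N_2 = 1 + 2 = 3
Terms of depth exactly 2: N_2 − N_1 = 3 − 2 = 1.

1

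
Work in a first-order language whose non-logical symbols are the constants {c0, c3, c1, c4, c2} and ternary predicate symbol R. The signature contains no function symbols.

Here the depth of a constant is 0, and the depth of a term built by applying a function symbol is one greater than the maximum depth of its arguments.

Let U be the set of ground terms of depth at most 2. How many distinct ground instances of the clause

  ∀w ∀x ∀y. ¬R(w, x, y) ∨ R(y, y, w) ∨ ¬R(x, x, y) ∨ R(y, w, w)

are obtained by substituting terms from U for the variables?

Ground terms of depth ≤ 2:
  With no function symbols every ground term is a constant, so there are exactly 5 ground terms at every depth bound.
  N_0 = 5
  N_1 = 5
  N_2 = 5
So there are 5 ground terms available for substitution.
There are 3 variables to instantiate (w, x, y), each occurring in at least one literal, so different choices give different ground instances.
Number of ground instances = 5^3 = 125.

125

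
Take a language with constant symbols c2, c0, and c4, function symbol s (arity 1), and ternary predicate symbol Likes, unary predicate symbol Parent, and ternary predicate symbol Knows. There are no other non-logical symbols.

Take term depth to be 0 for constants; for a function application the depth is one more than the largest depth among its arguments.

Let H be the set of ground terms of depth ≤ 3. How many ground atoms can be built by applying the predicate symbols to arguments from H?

3468

First count ground terms of depth ≤ 3.
Let N_k = |{terms of depth ≤ k}|. Then N_0 = 3 and N_k = 3 + N_{k-1} for k ≥ 1 (one summand per function symbol, arity giving the exponent).
N_0 = 3
N_1 = 3 + 3 = 6
N_2 = 3 + 6 = 9
N_3 = 3 + 9 = 12
So |H| = 12.
Ground atoms are formed by filling each argument slot of a predicate with a term from H, so an r-ary predicate gives |H|^r atoms:
  Likes: 12^3 = 1728;  Parent: 12;  Knows: 12^3 = 1728
Total ground atoms: 1728 + 12 + 1728 = 3468.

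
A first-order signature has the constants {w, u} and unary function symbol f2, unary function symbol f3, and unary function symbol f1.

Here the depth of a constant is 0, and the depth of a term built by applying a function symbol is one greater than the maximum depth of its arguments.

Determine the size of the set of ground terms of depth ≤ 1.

8

Let N_k = |{terms of depth ≤ k}|. Then N_0 = 2 and N_k = 2 + N_{k-1} + N_{k-1} + N_{k-1} for k ≥ 1 (one summand per function symbol, arity giving the exponent).
N_0 = 2
N_1 = 2 + 2 + 2 + 2 = 8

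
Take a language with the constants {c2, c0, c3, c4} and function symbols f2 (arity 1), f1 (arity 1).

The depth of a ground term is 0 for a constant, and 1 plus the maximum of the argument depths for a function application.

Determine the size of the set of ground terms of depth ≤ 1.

Count level by level. With function symbols f2/1, f1/1, the terms of depth ≤ k are the 4 constants together with each function applied to depth-≤(k−1) tuples, so N_k = 4 + N_{k-1} + N_{k-1}.
N_0 = 4
N_1 = 4 + 4 + 4 = 12
Explicitly: c2, c0, c3, c4, f2(c2), f2(c0), f2(c3), f2(c4), f1(c2), f1(c0), f1(c3), f1(c4).

12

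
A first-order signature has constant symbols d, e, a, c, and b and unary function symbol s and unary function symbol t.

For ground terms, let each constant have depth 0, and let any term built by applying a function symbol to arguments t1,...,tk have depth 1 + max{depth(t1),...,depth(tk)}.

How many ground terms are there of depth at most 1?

If N_k denotes the number of depth-≤k ground terms, the 5 constants give N_0 = 5, and each function symbol of arity r contributes N_{k-1}^r new terms at level k: N_k = 5 + N_{k-1} + N_{k-1}.
N_0 = 5
N_1 = 5 + 5 + 5 = 15

15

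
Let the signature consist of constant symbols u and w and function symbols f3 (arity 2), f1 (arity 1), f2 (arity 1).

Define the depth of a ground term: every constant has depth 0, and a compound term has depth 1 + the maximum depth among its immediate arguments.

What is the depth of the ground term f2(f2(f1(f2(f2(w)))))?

depth(f2(w)) = 1 + depth(w) = 1 + 0 = 1
depth(f2(f2(w))) = 1 + depth(f2(w)) = 1 + 1 = 2
depth(f1(f2(f2(w)))) = 1 + depth(f2(f2(w))) = 1 + 2 = 3
depth(f2(f1(f2(f2(w))))) = 1 + depth(f1(f2(f2(w)))) = 1 + 3 = 4
depth(f2(f2(f1(f2(f2(w)))))) = 1 + depth(f2(f1(f2(f2(w))))) = 1 + 4 = 5

5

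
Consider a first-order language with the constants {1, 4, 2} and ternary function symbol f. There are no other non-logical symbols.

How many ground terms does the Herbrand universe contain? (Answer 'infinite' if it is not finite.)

infinite

The signature has at least one function symbol (f, arity 3) and at least one constant (1).
Iterating f gives infinitely many distinct ground terms: 1, f(1, 1, 1), f(f(1, 1, 1), f(1, 1, 1), f(1, 1, 1)), ...
So the Herbrand universe is infinite.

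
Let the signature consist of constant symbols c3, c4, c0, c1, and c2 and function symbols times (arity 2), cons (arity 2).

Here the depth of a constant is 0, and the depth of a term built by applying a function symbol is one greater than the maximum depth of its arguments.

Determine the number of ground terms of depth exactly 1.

50

Let N_k = |{terms of depth ≤ k}|. Then N_0 = 5 and N_k = 5 + N_{k-1}^2 + N_{k-1}^2 for k ≥ 1 (one summand per function symbol, arity giving the exponent).
N_0 = 5
N_1 = 5 + 5^2 + 5^2 = 55
Terms of depth exactly 1: N_1 − N_0 = 55 − 5 = 50.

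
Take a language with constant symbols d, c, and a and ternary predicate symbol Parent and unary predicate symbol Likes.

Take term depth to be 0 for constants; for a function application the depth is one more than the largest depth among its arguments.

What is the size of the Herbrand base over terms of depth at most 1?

30

First count ground terms of depth ≤ 1.
With no function symbols every ground term is a constant, so there are exactly 3 ground terms at every depth bound.
N_0 = 3
N_1 = 3
Explicitly: d, c, a.
So |H| = 3.
Each predicate of arity r yields |H|^r ground atoms (one per choice of an r-tuple from H):
  Parent: 3^3 = 27;  Likes: 3
Total ground atoms: 27 + 3 = 30.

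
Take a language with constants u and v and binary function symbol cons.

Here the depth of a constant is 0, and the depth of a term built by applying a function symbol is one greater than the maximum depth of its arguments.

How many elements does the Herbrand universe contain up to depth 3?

1446

Count level by level. With function symbols cons/2, the terms of depth ≤ k are the 2 constants together with each function applied to depth-≤(k−1) tuples, so N_k = 2 + N_{k-1}^2.
N_0 = 2
N_1 = 2 + 2^2 = 6
N_2 = 2 + 6^2 = 38
N_3 = 2 + 38^2 = 1446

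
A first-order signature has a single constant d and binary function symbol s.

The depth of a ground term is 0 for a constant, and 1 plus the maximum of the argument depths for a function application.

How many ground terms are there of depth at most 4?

If N_k denotes the number of depth-≤k ground terms, the 1 constant gives N_0 = 1, and each function symbol of arity r contributes N_{k-1}^r new terms at level k: N_k = 1 + N_{k-1}^2.
N_0 = 1
N_1 = 1 + 1^2 = 2
N_2 = 1 + 2^2 = 5
N_3 = 1 + 5^2 = 26
N_4 = 1 + 26^2 = 677

677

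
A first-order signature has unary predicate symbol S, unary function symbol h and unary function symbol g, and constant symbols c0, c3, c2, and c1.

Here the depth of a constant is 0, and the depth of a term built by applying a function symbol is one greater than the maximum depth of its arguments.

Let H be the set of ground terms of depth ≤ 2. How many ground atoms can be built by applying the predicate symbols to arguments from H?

First count ground terms of depth ≤ 2.
If N_k denotes the number of depth-≤k ground terms, the 4 constants give N_0 = 4, and each function symbol of arity r contributes N_{k-1}^r new terms at level k: N_k = 4 + N_{k-1} + N_{k-1}.
N_0 = 4
N_1 = 4 + 4 + 4 = 12
N_2 = 4 + 12 + 12 = 28
So |H| = 28.
Each predicate of arity r yields |H|^r ground atoms (one per choice of an r-tuple from H):
  S: 28
Total ground atoms: 28.

28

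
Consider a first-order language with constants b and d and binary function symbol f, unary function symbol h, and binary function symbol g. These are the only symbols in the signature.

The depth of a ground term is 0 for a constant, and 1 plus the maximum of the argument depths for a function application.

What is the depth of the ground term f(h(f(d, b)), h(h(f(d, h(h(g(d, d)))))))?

7

depth(f(d, b)) = 1 + max(0, 0) = 1
depth(h(f(d, b))) = 1 + depth(f(d, b)) = 1 + 1 = 2
depth(g(d, d)) = 1 + max(0, 0) = 1
depth(h(g(d, d))) = 1 + depth(g(d, d)) = 1 + 1 = 2
depth(h(h(g(d, d)))) = 1 + depth(h(g(d, d))) = 1 + 2 = 3
depth(f(d, h(h(g(d, d))))) = 1 + max(0, 3) = 4
depth(h(f(d, h(h(g(d, d)))))) = 1 + depth(f(d, h(h(g(d, d))))) = 1 + 4 = 5
depth(h(h(f(d, h(h(g(d, d))))))) = 1 + depth(h(f(d, h(h(g(d, d)))))) = 1 + 5 = 6
depth(f(h(f(d, b)), h(h(f(d, h(h(g(d, d)))))))) = 1 + max(2, 6) = 7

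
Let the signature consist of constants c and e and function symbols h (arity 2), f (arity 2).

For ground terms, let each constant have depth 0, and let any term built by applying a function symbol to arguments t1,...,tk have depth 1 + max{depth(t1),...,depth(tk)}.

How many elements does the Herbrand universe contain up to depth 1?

10

Write N_k for the number of ground terms of depth ≤ k. A term of depth ≤ k is either a constant or a function symbol applied to arguments of depth ≤ k−1, so N_k = 2 + N_{k-1}^2 + N_{k-1}^2.
N_0 = 2
N_1 = 2 + 2^2 + 2^2 = 10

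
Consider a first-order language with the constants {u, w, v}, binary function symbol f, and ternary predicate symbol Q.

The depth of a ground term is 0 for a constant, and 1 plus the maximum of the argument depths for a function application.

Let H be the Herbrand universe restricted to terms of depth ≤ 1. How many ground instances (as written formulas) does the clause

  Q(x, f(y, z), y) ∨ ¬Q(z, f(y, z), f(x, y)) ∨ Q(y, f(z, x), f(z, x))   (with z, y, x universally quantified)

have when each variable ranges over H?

Ground terms of depth ≤ 1:
  Count level by level. With function symbols f/2, the terms of depth ≤ k are the 3 constants together with each function applied to depth-≤(k−1) tuples, so N_k = 3 + N_{k-1}^2.
  N_0 = 3
  N_1 = 3 + 3^2 = 12
So there are 12 ground terms available for substitution.
The body mentions every one of the 3 quantified variables; since ground terms form a free algebra, no two substitutions collapse to the same formula.
Number of ground instances = 12^3 = 1728.

1728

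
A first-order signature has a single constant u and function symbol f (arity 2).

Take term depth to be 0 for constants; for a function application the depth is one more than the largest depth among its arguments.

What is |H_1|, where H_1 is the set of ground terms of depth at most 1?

Let N_k = |{terms of depth ≤ k}|. Then N_0 = 1 and N_k = 1 + N_{k-1}^2 for k ≥ 1 (one summand per function symbol, arity giving the exponent).
N_0 = 1
N_1 = 1 + 1^2 = 2

2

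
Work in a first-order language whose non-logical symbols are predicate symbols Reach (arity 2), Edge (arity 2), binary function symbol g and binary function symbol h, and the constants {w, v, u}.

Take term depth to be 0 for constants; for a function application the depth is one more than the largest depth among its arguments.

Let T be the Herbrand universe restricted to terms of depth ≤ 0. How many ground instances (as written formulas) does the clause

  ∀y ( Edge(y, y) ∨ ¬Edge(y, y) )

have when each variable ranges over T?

3

Ground terms of depth ≤ 0:
  If N_k denotes the number of depth-≤k ground terms, the 3 constants give N_0 = 3, and each function symbol of arity r contributes N_{k-1}^r new terms at level k: N_k = 3 + N_{k-1}^2 + N_{k-1}^2.
  N_0 = 3
  Explicitly: w, v, u.
So there are 3 ground terms available for substitution.
The clause has 1 distinct variable (y), which appears in the body. In the free term algebra distinct substitutions yield syntactically distinct ground instances.
Number of ground instances = 3.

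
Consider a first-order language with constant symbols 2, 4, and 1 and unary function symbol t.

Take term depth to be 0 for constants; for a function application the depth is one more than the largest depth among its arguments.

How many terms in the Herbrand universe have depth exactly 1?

Let N_k count ground terms of depth at most k. Each non-constant term of depth ≤ k is some function symbol applied to depth-≤(k−1) arguments, giving N_k = 3 + N_{k-1}.
N_0 = 3
N_1 = 3 + 3 = 6
Terms of depth exactly 1: N_1 − N_0 = 6 − 3 = 3.

3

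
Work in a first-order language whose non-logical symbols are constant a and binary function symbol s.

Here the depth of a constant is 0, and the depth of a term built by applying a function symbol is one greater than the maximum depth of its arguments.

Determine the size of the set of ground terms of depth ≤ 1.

If N_k denotes the number of depth-≤k ground terms, the 1 constant gives N_0 = 1, and each function symbol of arity r contributes N_{k-1}^r new terms at level k: N_k = 1 + N_{k-1}^2.
N_0 = 1
N_1 = 1 + 1^2 = 2
Explicitly: a, s(a, a).

2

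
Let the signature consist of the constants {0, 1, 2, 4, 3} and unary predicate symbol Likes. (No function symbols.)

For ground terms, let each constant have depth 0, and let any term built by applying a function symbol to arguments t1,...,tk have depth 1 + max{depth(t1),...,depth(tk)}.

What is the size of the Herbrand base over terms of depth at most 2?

5

First count ground terms of depth ≤ 2.
With no function symbols every ground term is a constant, so there are exactly 5 ground terms at every depth bound.
N_0 = 5
N_1 = 5
N_2 = 5
Explicitly: 0, 1, 2, 4, 3.
So |H| = 5.
Ground atoms are formed by filling each argument slot of a predicate with a term from H, so an r-ary predicate gives |H|^r atoms:
  Likes: 5
Total ground atoms: 5.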